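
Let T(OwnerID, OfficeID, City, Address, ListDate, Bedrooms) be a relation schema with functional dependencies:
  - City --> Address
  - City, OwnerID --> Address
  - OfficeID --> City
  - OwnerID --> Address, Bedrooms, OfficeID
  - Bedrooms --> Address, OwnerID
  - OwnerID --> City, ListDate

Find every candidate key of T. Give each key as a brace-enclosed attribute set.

{Bedrooms}, {OwnerID}

Closure of {Bedrooms} is {Address, Bedrooms, City, ListDate, OfficeID, OwnerID}, the whole schema; {Bedrooms} is a candidate key.
Closure of {OwnerID} is {Address, Bedrooms, City, ListDate, OfficeID, OwnerID}, the whole schema; {OwnerID} is a candidate key.
No proper subset of any of these is a key, and no other minimal superkey exists.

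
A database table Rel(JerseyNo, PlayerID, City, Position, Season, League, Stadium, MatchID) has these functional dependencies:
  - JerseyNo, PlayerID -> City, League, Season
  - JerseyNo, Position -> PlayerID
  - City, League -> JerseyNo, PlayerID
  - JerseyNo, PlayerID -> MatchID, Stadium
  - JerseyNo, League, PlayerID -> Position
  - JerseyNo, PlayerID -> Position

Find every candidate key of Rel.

{City, League}⁺ = {City, JerseyNo, League, MatchID, PlayerID, Position, Season, Stadium}, which is every attribute, so {City, League} is a candidate key.
{JerseyNo, PlayerID}⁺ = {City, JerseyNo, League, MatchID, PlayerID, Position, Season, Stadium}, which is every attribute, so {JerseyNo, PlayerID} is a candidate key.
{JerseyNo, Position}⁺ = {City, JerseyNo, League, MatchID, PlayerID, Position, Season, Stadium}, which is every attribute, so {JerseyNo, Position} is a candidate key.
These are minimal and exhaustive — every other superkey contains one of them.

{City, League}, {JerseyNo, PlayerID}, {JerseyNo, Position}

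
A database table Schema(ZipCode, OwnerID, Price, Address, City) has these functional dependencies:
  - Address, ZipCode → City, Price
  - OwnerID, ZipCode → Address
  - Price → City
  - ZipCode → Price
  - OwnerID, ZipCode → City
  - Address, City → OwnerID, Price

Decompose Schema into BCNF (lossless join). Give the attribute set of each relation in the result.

{Address, OwnerID, ZipCode}; {City, Price}; {Price, ZipCode}

Candidate keys of the original relation: {Address, ZipCode}, {OwnerID, ZipCode}.
In {Address, City, OwnerID, Price, ZipCode}, {Price} is not a superkey ({Price}⁺ restricted to this set is {City, Price}), so split on Price → City into {City, Price} and {Address, OwnerID, Price, ZipCode}.
{City, Price} is in BCNF.
In {Address, OwnerID, Price, ZipCode}, {ZipCode} is not a superkey ({ZipCode}⁺ restricted to this set is {Price, ZipCode}), so split on ZipCode → Price into {Price, ZipCode} and {Address, OwnerID, ZipCode}.
{Price, ZipCode} is in BCNF.
{Address, OwnerID, ZipCode} is in BCNF.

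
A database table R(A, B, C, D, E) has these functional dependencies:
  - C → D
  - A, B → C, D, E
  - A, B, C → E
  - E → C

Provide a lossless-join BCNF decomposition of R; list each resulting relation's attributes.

Candidate key of the original relation: {A, B}.
In {A, B, C, D, E}, {C} is not a superkey ({C}⁺ restricted to this set is {C, D}), so split on C → D into {C, D} and {A, B, C, E}.
{C, D} has no BCNF violation.
In {A, B, C, E}, {E} is not a superkey ({E}⁺ restricted to this set is {C, E}), so split on E → C into {C, E} and {A, B, E}.
{C, E} has no BCNF violation.
{A, B, E} has no BCNF violation.

{A, B, E}; {C, D}; {C, E}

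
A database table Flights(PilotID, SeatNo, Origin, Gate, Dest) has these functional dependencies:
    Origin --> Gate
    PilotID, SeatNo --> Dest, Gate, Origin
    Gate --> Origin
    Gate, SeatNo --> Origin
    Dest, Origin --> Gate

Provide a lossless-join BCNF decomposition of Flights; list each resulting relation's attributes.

{Dest, Origin, PilotID, SeatNo}; {Gate, Origin}

Candidate key of the original relation: {PilotID, SeatNo}.
{Dest, Gate, Origin, PilotID, SeatNo}: {Origin} determines {Gate, Origin} here but is not a superkey — split on Origin --> Gate, giving {Gate, Origin} and {Dest, Origin, PilotID, SeatNo}.
{Gate, Origin} is in BCNF.
{Dest, Origin, PilotID, SeatNo} is in BCNF.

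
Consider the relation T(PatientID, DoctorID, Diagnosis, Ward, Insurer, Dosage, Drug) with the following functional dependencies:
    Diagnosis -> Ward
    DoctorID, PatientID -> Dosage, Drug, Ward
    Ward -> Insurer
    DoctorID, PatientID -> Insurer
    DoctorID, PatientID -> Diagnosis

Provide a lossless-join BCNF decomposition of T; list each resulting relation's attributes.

Candidate key of the original relation: {DoctorID, PatientID}.
{Diagnosis, DoctorID, Dosage, Drug, Insurer, PatientID, Ward}: {Diagnosis} determines {Diagnosis, Insurer, Ward} here but is not a superkey — split on Diagnosis -> Insurer, Ward, giving {Diagnosis, Insurer, Ward} and {Diagnosis, DoctorID, Dosage, Drug, PatientID}.
{Diagnosis, Insurer, Ward}: {Ward} determines {Insurer, Ward} here but is not a superkey — split on Ward -> Insurer, giving {Insurer, Ward} and {Diagnosis, Ward}.
{Insurer, Ward} has no BCNF violation.
{Diagnosis, Ward} has no BCNF violation.
{Diagnosis, DoctorID, Dosage, Drug, PatientID} has no BCNF violation.

{Diagnosis, DoctorID, Dosage, Drug, PatientID}; {Diagnosis, Ward}; {Insurer, Ward}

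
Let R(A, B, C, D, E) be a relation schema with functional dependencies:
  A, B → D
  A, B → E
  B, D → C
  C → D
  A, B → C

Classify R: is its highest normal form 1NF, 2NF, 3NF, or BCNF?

Candidate key: {A, B}. Prime attributes: {A, B}.
For B, D → C we have {B, D}⁺ = {B, C, D}; {B, D} is not a superkey, so BCNF fails.
B, D → C has non-prime {C} on the right and a non-superkey on the left, so 3NF fails.
No non-prime attribute depends on a proper subset of any candidate key, so 2NF holds.

2NF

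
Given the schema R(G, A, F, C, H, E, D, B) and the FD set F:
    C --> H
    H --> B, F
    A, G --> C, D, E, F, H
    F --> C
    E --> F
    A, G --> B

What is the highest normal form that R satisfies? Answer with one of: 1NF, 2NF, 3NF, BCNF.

2NF

Candidate key: {A, G}. Prime attributes: {A, G}.
C --> H: {C}⁺ = {B, C, F, H}, which is not all of the attributes, so the left side is not a superkey — BCNF is violated.
C --> H has non-prime {H} on the right and a non-superkey on the left, so 3NF fails.
No non-prime attribute depends on a proper subset of any candidate key, so 2NF holds.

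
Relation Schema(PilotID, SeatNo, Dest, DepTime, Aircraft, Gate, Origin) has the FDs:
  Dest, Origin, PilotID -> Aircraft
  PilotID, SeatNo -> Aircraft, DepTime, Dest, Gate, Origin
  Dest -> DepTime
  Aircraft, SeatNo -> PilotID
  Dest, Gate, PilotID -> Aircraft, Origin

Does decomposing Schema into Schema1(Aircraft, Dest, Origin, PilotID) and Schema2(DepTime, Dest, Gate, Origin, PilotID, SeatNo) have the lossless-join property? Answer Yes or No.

Common attributes: {Dest, Origin, PilotID}; their closure is {Aircraft, DepTime, Dest, Origin, PilotID}.
Since Schema1 ⊆ {Aircraft, DepTime, Dest, Origin, PilotID}, the intersection is a superkey of Schema1; the decomposition is lossless.

Yes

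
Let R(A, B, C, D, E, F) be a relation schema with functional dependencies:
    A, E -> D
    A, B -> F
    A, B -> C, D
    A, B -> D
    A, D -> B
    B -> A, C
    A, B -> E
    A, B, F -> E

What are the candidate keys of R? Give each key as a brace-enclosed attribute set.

Closure of {B} is {A, B, C, D, E, F}, the whole schema; {B} is a candidate key.
Closure of {A, D} is {A, B, C, D, E, F}, the whole schema; {A, D} is a candidate key.
Closure of {A, E} is {A, B, C, D, E, F}, the whole schema; {A, E} is a candidate key.
No proper subset of any of these is a key, and no other minimal superkey exists.

{A, D}, {A, E}, {B}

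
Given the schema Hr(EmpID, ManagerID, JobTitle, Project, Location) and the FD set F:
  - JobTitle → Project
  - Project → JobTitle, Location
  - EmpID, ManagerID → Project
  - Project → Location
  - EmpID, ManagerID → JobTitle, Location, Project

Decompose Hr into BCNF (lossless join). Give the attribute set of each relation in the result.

{EmpID, JobTitle, ManagerID}; {JobTitle, Location, Project}

Candidate key of the original relation: {EmpID, ManagerID}.
In {EmpID, JobTitle, Location, ManagerID, Project}, {JobTitle} is not a superkey ({JobTitle}⁺ restricted to this set is {JobTitle, Location, Project}), so split on JobTitle → Location, Project into {JobTitle, Location, Project} and {EmpID, JobTitle, ManagerID}.
{JobTitle, Location, Project}: every determinant is a superkey — BCNF.
{EmpID, JobTitle, ManagerID}: every determinant is a superkey — BCNF.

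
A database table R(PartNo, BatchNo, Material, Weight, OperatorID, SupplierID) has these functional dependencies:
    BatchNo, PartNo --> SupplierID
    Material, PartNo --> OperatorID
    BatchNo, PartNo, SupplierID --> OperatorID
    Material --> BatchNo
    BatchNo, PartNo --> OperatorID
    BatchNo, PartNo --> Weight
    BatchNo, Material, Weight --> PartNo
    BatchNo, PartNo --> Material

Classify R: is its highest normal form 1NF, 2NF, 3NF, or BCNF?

Candidate keys: {BatchNo, PartNo}, {Material, PartNo}, {Material, Weight}. Prime attributes: {BatchNo, Material, PartNo, Weight}.
For Material --> BatchNo we have {Material}⁺ = {BatchNo, Material}; {Material} is not a superkey, so BCNF fails.
Its right-hand attributes {BatchNo} are all prime, as are those of every other non-superkey FD — the relation is in 3NF.

3NF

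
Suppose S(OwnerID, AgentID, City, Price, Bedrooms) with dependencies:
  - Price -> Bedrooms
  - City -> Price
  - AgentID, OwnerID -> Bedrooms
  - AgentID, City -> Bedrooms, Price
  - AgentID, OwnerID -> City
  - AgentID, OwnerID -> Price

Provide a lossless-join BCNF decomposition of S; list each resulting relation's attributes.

{AgentID, City, OwnerID}; {Bedrooms, Price}; {City, Price}

Candidate key of the original relation: {AgentID, OwnerID}.
Within {AgentID, Bedrooms, City, OwnerID, Price}: {Price}⁺ ∩ {AgentID, Bedrooms, City, OwnerID, Price} = {Bedrooms, Price}, not the whole set, so Price -> Bedrooms violates BCNF; decompose into {Bedrooms, Price} and {AgentID, City, OwnerID, Price}.
{Bedrooms, Price} is in BCNF.
Within {AgentID, City, OwnerID, Price}: {City}⁺ ∩ {AgentID, City, OwnerID, Price} = {City, Price}, not the whole set, so City -> Price violates BCNF; decompose into {City, Price} and {AgentID, City, OwnerID}.
{City, Price} is in BCNF.
{AgentID, City, OwnerID} is in BCNF.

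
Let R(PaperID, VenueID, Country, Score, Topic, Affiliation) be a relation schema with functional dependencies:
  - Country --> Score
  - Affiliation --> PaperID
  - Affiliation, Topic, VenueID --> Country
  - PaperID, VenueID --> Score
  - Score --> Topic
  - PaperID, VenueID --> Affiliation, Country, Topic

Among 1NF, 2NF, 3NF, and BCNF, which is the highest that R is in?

2NF

Candidate keys: {Affiliation, VenueID}, {PaperID, VenueID}. Prime attributes: {Affiliation, PaperID, VenueID}.
Country --> Score: {Country}⁺ = {Country, Score, Topic}, which is not all of the attributes, so the left side is not a superkey — BCNF is violated.
Because {Score} is non-prime and the left side of Country --> Score is not a superkey, the relation is not in 3NF.
Checking every proper subset of each key, none determines a non-prime attribute — 2NF is satisfied.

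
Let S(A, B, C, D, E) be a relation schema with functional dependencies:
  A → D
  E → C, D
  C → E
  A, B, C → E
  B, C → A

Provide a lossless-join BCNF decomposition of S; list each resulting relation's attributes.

{A, B, E}; {A, D}; {C, E}

Candidate keys of the original relation: {B, C}, {B, E}.
{A, B, C, D, E}: {A} determines {A, D} here but is not a superkey — split on A → D, giving {A, D} and {A, B, C, E}.
{A, D} has no BCNF violation.
{A, B, C, E}: {E} determines {C, E} here but is not a superkey — split on E → C, giving {C, E} and {A, B, E}.
{C, E} has no BCNF violation.
{A, B, E} has no BCNF violation.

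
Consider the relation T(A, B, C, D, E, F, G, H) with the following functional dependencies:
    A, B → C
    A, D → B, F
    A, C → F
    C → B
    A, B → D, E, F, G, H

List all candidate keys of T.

Attributes never on any right-hand side: {A} — every candidate key must contain it.
Closure of {A, B} is {A, B, C, D, E, F, G, H}, the whole schema; {A, B} is a candidate key.
Closure of {A, C} is {A, B, C, D, E, F, G, H}, the whole schema; {A, C} is a candidate key.
Closure of {A, D} is {A, B, C, D, E, F, G, H}, the whole schema; {A, D} is a candidate key.
Any other superkey properly contains one of these, so there are no further candidate keys.

{A, B}, {A, C}, {A, D}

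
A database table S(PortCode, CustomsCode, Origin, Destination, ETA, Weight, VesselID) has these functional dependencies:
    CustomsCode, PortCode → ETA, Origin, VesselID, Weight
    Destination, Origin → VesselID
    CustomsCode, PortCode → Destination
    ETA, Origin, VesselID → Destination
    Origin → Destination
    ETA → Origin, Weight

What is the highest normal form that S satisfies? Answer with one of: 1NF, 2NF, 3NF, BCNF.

2NF

Candidate key: {CustomsCode, PortCode}. Prime attributes: {CustomsCode, PortCode}.
For Destination, Origin → VesselID we have {Destination, Origin}⁺ = {Destination, Origin, VesselID}; {Destination, Origin} is not a superkey, so BCNF fails.
Because {VesselID} is non-prime and the left side of Destination, Origin → VesselID is not a superkey, the relation is not in 3NF.
No non-prime attribute depends on a proper subset of any candidate key, so 2NF holds.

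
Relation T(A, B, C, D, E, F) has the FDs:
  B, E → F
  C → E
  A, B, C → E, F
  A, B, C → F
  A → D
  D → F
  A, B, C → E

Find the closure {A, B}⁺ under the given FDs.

{A, B, D, F}

Start with {A, B}.
A → D applies; add {D} → now {A, B, D}.
D → F applies; add {F} → now {A, B, D, F}.
No further FD applies.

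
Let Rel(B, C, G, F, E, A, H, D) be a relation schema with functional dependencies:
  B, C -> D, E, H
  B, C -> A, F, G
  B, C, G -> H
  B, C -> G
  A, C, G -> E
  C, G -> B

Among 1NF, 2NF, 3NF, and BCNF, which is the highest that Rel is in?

Candidate keys: {B, C}, {C, G}. Prime attributes: {B, C, G}.
Each dependency's left side is a superkey — BCNF holds.

BCNF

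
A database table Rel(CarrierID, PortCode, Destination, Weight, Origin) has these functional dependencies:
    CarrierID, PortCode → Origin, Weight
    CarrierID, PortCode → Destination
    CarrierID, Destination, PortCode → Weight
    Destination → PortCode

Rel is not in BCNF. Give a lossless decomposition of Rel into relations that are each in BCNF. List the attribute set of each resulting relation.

Candidate keys of the original relation: {CarrierID, Destination}, {CarrierID, PortCode}.
{CarrierID, Destination, Origin, PortCode, Weight}: {Destination} determines {Destination, PortCode} here but is not a superkey — split on Destination → PortCode, giving {Destination, PortCode} and {CarrierID, Destination, Origin, Weight}.
{Destination, PortCode} has no BCNF violation.
{CarrierID, Destination, Origin, Weight} has no BCNF violation.

{CarrierID, Destination, Origin, Weight}; {Destination, PortCode}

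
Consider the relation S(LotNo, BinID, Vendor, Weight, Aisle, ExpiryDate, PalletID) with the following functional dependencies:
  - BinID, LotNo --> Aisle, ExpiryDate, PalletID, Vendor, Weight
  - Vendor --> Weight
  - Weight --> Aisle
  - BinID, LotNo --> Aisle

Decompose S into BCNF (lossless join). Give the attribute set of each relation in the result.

Candidate key of the original relation: {BinID, LotNo}.
Within {Aisle, BinID, ExpiryDate, LotNo, PalletID, Vendor, Weight}: {Vendor}⁺ ∩ {Aisle, BinID, ExpiryDate, LotNo, PalletID, Vendor, Weight} = {Aisle, Vendor, Weight}, not the whole set, so Vendor --> Aisle, Weight violates BCNF; decompose into {Aisle, Vendor, Weight} and {BinID, ExpiryDate, LotNo, PalletID, Vendor}.
Within {Aisle, Vendor, Weight}: {Weight}⁺ ∩ {Aisle, Vendor, Weight} = {Aisle, Weight}, not the whole set, so Weight --> Aisle violates BCNF; decompose into {Aisle, Weight} and {Vendor, Weight}.
{Aisle, Weight}: every determinant is a superkey — BCNF.
{Vendor, Weight}: every determinant is a superkey — BCNF.
{BinID, ExpiryDate, LotNo, PalletID, Vendor}: every determinant is a superkey — BCNF.

{Aisle, Weight}; {BinID, ExpiryDate, LotNo, PalletID, Vendor}; {Vendor, Weight}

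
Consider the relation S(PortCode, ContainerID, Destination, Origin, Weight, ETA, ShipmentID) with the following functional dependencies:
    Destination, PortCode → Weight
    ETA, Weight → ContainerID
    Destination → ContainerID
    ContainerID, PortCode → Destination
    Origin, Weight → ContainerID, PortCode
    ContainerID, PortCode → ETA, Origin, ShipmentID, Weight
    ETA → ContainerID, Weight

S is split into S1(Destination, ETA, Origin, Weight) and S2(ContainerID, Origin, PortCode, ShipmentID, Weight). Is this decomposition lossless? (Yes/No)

The shared attributes are {Origin, Weight} and {Origin, Weight}⁺ = {ContainerID, Destination, ETA, Origin, PortCode, ShipmentID, Weight}.
Since S1 ⊆ {ContainerID, Destination, ETA, Origin, PortCode, ShipmentID, Weight}, the intersection is a superkey of S1; the decomposition is lossless.

Yes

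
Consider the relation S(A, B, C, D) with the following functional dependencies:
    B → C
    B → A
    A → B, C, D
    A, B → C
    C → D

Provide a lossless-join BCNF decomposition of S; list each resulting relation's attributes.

{A, B, C}; {C, D}

Candidate keys of the original relation: {A}, {B}.
In {A, B, C, D}, {C} is not a superkey ({C}⁺ restricted to this set is {C, D}), so split on C → D into {C, D} and {A, B, C}.
{C, D} has no BCNF violation.
{A, B, C} has no BCNF violation.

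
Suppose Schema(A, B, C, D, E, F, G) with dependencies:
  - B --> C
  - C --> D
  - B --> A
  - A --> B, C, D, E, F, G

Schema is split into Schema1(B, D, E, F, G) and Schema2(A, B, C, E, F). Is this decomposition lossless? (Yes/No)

Yes

The shared attributes are {B, E, F} and {B, E, F}⁺ = {A, B, C, D, E, F, G}.
Since Schema1 ⊆ {A, B, C, D, E, F, G}, the intersection is a superkey of Schema1; the decomposition is lossless.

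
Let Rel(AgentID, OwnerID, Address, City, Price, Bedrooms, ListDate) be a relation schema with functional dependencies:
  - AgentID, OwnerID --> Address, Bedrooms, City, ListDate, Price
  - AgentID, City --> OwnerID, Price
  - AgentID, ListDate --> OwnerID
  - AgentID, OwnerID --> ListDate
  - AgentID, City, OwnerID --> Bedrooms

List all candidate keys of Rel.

Attributes never on any right-hand side: {AgentID} — every candidate key must contain it.
Closure of {AgentID, City} is {Address, AgentID, Bedrooms, City, ListDate, OwnerID, Price}, the whole schema; {AgentID, City} is a candidate key.
Closure of {AgentID, ListDate} is {Address, AgentID, Bedrooms, City, ListDate, OwnerID, Price}, the whole schema; {AgentID, ListDate} is a candidate key.
Closure of {AgentID, OwnerID} is {Address, AgentID, Bedrooms, City, ListDate, OwnerID, Price}, the whole schema; {AgentID, OwnerID} is a candidate key.
Any other superkey properly contains one of these, so there are no further candidate keys.

{AgentID, City}, {AgentID, ListDate}, {AgentID, OwnerID}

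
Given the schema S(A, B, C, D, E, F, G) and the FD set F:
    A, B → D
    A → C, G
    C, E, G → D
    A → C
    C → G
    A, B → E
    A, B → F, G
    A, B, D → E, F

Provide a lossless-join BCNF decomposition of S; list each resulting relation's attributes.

{A, B, E, F}; {A, C}; {A, D, E}; {C, G}

Candidate key of the original relation: {A, B}.
In {A, B, C, D, E, F, G}, {A} is not a superkey ({A}⁺ restricted to this set is {A, C, G}), so split on A → C, G into {A, C, G} and {A, B, D, E, F}.
In {A, C, G}, {C} is not a superkey ({C}⁺ restricted to this set is {C, G}), so split on C → G into {C, G} and {A, C}.
{C, G}: every determinant is a superkey — BCNF.
{A, C}: every determinant is a superkey — BCNF.
In {A, B, D, E, F}, {A, E} is not a superkey ({A, E}⁺ restricted to this set is {A, D, E}), so split on A, E → D into {A, D, E} and {A, B, E, F}.
{A, D, E}: every determinant is a superkey — BCNF.
{A, B, E, F}: every determinant is a superkey — BCNF.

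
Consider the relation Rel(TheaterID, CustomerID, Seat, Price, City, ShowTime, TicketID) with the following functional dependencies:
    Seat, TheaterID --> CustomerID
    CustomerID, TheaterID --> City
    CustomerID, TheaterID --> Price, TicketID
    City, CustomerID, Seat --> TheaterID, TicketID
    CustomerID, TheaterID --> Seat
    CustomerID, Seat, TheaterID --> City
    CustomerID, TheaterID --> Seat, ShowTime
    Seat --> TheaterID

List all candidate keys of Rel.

{Seat}⁺ = {City, CustomerID, Price, Seat, ShowTime, TheaterID, TicketID} — all of the relation — so {Seat} is a candidate key.
{CustomerID, TheaterID}⁺ = {City, CustomerID, Price, Seat, ShowTime, TheaterID, TicketID} — all of the relation — so {CustomerID, TheaterID} is a candidate key.
These are minimal and exhaustive — every other superkey contains one of them.

{CustomerID, TheaterID}, {Seat}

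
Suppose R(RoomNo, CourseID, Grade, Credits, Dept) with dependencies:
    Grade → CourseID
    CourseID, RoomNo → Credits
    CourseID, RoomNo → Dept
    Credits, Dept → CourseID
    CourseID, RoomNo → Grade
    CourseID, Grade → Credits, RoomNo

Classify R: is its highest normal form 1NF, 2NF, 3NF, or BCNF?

3NF

Candidate keys: {CourseID, RoomNo}, {Credits, Dept, RoomNo}, {Grade}. Prime attributes: {CourseID, Credits, Dept, Grade, RoomNo}.
Credits, Dept → CourseID: {Credits, Dept}⁺ = {CourseID, Credits, Dept}, which is not all of the attributes, so the left side is not a superkey — BCNF is violated.
Since {CourseID} ⊆ prime attributes and every other non-superkey FD also has a prime right side, the schema is in 3NF.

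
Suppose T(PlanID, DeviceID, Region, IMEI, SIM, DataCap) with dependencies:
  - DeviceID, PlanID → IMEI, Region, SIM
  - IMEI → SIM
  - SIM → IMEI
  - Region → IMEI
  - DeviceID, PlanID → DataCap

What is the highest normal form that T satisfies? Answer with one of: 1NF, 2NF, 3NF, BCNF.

2NF

Candidate key: {DeviceID, PlanID}. Prime attributes: {DeviceID, PlanID}.
For IMEI → SIM we have {IMEI}⁺ = {IMEI, SIM}; {IMEI} is not a superkey, so BCNF fails.
IMEI → SIM has non-prime {SIM} on the right and a non-superkey on the left, so 3NF fails.
No proper subset of a key has a non-prime attribute in its closure, so there is no partial dependency; 2NF holds.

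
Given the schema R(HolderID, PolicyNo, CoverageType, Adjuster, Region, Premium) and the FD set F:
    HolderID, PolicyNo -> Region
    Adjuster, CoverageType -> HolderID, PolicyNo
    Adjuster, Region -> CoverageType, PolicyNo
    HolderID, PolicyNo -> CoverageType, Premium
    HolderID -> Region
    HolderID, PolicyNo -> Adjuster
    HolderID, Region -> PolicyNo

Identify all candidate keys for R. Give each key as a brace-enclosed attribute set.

{HolderID}⁺ = {Adjuster, CoverageType, HolderID, PolicyNo, Premium, Region}, which is every attribute, so {HolderID} is a candidate key.
{Adjuster, CoverageType}⁺ = {Adjuster, CoverageType, HolderID, PolicyNo, Premium, Region}, which is every attribute, so {Adjuster, CoverageType} is a candidate key.
{Adjuster, Region}⁺ = {Adjuster, CoverageType, HolderID, PolicyNo, Premium, Region}, which is every attribute, so {Adjuster, Region} is a candidate key.
These are minimal and exhaustive — every other superkey contains one of them.

{Adjuster, CoverageType}, {Adjuster, Region}, {HolderID}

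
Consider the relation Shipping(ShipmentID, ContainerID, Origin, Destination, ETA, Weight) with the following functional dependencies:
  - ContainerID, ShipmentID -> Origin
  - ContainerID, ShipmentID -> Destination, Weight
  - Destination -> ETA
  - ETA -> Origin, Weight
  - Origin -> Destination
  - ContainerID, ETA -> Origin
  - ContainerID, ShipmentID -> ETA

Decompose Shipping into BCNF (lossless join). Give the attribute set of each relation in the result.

Candidate key of the original relation: {ContainerID, ShipmentID}.
Within {ContainerID, Destination, ETA, Origin, ShipmentID, Weight}: {Destination}⁺ ∩ {ContainerID, Destination, ETA, Origin, ShipmentID, Weight} = {Destination, ETA, Origin, Weight}, not the whole set, so Destination -> ETA, Origin, Weight violates BCNF; decompose into {Destination, ETA, Origin, Weight} and {ContainerID, Destination, ShipmentID}.
{Destination, ETA, Origin, Weight} has no BCNF violation.
{ContainerID, Destination, ShipmentID} has no BCNF violation.

{ContainerID, Destination, ShipmentID}; {Destination, ETA, Origin, Weight}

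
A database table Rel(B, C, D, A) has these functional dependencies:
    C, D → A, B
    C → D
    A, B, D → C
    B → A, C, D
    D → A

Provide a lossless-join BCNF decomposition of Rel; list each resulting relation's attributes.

Candidate keys of the original relation: {B}, {C}.
{A, B, C, D}: {D} determines {A, D} here but is not a superkey — split on D → A, giving {A, D} and {B, C, D}.
{A, D}: every determinant is a superkey — BCNF.
{B, C, D}: every determinant is a superkey — BCNF.

{A, D}; {B, C, D}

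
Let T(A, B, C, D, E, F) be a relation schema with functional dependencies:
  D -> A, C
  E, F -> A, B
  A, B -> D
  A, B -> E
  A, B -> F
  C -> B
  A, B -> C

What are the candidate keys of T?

{D} is a candidate key since {D}⁺ = {A, B, C, D, E, F} covers every attribute.
{A, B} is a candidate key since {A, B}⁺ = {A, B, C, D, E, F} covers every attribute.
{A, C} is a candidate key since {A, C}⁺ = {A, B, C, D, E, F} covers every attribute.
{E, F} is a candidate key since {E, F}⁺ = {A, B, C, D, E, F} covers every attribute.
Any other superkey properly contains one of these, so there are no further candidate keys.

{A, B}, {A, C}, {D}, {E, F}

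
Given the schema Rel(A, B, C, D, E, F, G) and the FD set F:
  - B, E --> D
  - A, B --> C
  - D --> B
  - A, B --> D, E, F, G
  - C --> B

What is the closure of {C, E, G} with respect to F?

Start with {C, E, G}.
C --> B applies; add {B} → now {B, C, E, G}.
B, E --> D applies; add {D} → now {B, C, D, E, G}.
No further FD applies.

{B, C, D, E, G}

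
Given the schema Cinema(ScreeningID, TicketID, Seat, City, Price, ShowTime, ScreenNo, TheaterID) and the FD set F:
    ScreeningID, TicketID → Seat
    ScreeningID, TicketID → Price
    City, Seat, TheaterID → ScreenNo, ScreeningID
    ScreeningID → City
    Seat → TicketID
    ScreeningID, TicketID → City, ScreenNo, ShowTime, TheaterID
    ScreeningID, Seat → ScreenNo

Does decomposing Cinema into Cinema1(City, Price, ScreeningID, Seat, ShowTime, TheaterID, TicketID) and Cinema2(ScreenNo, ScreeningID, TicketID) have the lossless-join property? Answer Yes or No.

Cinema1 ∩ Cinema2 = {ScreeningID, TicketID}; its closure under F is {City, Price, ScreenNo, ScreeningID, Seat, ShowTime, TheaterID, TicketID}.
Cinema1 is contained in that closure, so Cinema1 ∩ Cinema2 → Cinema1 holds and the join is lossless.

Yes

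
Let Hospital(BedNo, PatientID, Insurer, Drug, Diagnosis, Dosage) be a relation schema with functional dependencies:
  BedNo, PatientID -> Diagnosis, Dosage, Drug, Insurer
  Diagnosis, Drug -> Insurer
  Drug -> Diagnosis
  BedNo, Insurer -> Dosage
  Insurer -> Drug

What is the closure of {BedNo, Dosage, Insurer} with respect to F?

{BedNo, Diagnosis, Dosage, Drug, Insurer}

Start with {BedNo, Dosage, Insurer}.
Insurer -> Drug applies; add {Drug} → now {BedNo, Dosage, Drug, Insurer}.
Drug -> Diagnosis applies; add {Diagnosis} → now {BedNo, Diagnosis, Dosage, Drug, Insurer}.
No further FD applies.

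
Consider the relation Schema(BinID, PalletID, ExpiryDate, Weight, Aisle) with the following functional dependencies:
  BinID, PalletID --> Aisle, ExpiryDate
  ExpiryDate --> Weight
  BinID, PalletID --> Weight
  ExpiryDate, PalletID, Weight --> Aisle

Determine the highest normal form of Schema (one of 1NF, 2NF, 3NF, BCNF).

Candidate key: {BinID, PalletID}. Prime attributes: {BinID, PalletID}.
ExpiryDate --> Weight breaks BCNF: {ExpiryDate}⁺ = {ExpiryDate, Weight}, so {ExpiryDate} is not a superkey.
Because {Weight} is non-prime and the left side of ExpiryDate --> Weight is not a superkey, the relation is not in 3NF.
Checking every proper subset of each key, none determines a non-prime attribute — 2NF is satisfied.

2NF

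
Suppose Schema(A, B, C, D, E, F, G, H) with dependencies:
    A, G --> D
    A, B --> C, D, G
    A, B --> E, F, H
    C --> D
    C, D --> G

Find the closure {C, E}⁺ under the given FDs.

Start with {C, E}.
C --> D applies; add {D} → now {C, D, E}.
C, D --> G applies; add {G} → now {C, D, E, G}.
No further FD applies.

{C, D, E, G}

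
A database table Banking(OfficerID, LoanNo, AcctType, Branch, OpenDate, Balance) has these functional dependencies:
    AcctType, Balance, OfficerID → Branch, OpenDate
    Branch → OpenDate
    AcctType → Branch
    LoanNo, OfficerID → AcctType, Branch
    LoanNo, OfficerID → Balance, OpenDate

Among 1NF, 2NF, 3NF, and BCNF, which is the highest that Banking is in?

2NF

Candidate key: {LoanNo, OfficerID}. Prime attributes: {LoanNo, OfficerID}.
For AcctType, Balance, OfficerID → Branch, OpenDate we have {AcctType, Balance, OfficerID}⁺ = {AcctType, Balance, Branch, OfficerID, OpenDate}; {AcctType, Balance, OfficerID} is not a superkey, so BCNF fails.
AcctType, Balance, OfficerID → Branch, OpenDate has non-prime {Branch, OpenDate} on the right and a non-superkey on the left, so 3NF fails.
No proper subset of a key has a non-prime attribute in its closure, so there is no partial dependency; 2NF holds.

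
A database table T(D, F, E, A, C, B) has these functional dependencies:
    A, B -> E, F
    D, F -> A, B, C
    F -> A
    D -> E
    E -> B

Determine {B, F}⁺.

Start with {B, F}.
F -> A applies; add {A} → now {A, B, F}.
A, B -> E, F applies; add {E} → now {A, B, E, F}.
No further FD applies.

{A, B, E, F}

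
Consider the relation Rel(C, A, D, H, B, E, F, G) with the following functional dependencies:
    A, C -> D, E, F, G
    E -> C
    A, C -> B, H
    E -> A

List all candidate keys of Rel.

{A, C}, {E}

{E} is a candidate key since {E}⁺ = {A, B, C, D, E, F, G, H} covers every attribute.
{A, C} is a candidate key since {A, C}⁺ = {A, B, C, D, E, F, G, H} covers every attribute.
No proper subset of any of these is a key, and no other minimal superkey exists.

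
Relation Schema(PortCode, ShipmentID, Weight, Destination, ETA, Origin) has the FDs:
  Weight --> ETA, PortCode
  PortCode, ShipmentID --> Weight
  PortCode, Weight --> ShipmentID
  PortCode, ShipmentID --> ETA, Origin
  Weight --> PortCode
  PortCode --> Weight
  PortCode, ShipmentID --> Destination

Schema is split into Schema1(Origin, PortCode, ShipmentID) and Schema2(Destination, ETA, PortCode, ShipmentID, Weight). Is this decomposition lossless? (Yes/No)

Yes

Common attributes: {PortCode, ShipmentID}; their closure is {Destination, ETA, Origin, PortCode, ShipmentID, Weight}.
Schema1 is contained in that closure, so Schema1 ∩ Schema2 --> Schema1 holds and the join is lossless.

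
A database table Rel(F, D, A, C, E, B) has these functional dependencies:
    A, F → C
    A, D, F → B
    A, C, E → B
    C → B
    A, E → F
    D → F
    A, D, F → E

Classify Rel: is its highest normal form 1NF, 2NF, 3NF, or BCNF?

1NF

Candidate key: {A, D}. Prime attributes: {A, D}.
A, F → C: {A, F}⁺ = {A, B, C, F}, which is not all of the attributes, so the left side is not a superkey — BCNF is violated.
A, F → C has non-prime {C} on the right and a non-superkey on the left, so 3NF fails.
{D} is a proper subset of the key {A, D}, and {D}⁺ contains the non-prime attribute {F} — a partial dependency, so 2NF is violated.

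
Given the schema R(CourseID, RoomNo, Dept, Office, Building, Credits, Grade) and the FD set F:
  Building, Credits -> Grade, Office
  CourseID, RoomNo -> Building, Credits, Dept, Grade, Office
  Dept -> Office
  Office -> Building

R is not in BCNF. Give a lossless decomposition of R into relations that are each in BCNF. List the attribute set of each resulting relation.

{Building, Dept}; {Building, Office}; {CourseID, Credits, Dept, RoomNo}; {Credits, Grade, Office}

Candidate key of the original relation: {CourseID, RoomNo}.
{Building, CourseID, Credits, Dept, Grade, Office, RoomNo}: {Building, Credits} determines {Building, Credits, Grade, Office} here but is not a superkey — split on Building, Credits -> Grade, Office, giving {Building, Credits, Grade, Office} and {Building, CourseID, Credits, Dept, RoomNo}.
{Building, Credits, Grade, Office}: {Office} determines {Building, Office} here but is not a superkey — split on Office -> Building, giving {Building, Office} and {Credits, Grade, Office}.
{Building, Office} has no BCNF violation.
{Credits, Grade, Office} has no BCNF violation.
{Building, CourseID, Credits, Dept, RoomNo}: {Dept} determines {Building, Dept} here but is not a superkey — split on Dept -> Building, giving {Building, Dept} and {CourseID, Credits, Dept, RoomNo}.
{Building, Dept} has no BCNF violation.
{CourseID, Credits, Dept, RoomNo} has no BCNF violation.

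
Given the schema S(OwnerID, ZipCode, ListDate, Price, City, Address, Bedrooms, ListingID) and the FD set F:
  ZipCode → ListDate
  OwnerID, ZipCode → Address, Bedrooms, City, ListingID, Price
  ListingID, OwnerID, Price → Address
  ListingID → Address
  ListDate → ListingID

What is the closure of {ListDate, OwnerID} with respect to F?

{Address, ListDate, ListingID, OwnerID}

Start with {ListDate, OwnerID}.
ListDate → ListingID applies; add {ListingID} → now {ListDate, ListingID, OwnerID}.
ListingID → Address applies; add {Address} → now {Address, ListDate, ListingID, OwnerID}.
No further FD applies.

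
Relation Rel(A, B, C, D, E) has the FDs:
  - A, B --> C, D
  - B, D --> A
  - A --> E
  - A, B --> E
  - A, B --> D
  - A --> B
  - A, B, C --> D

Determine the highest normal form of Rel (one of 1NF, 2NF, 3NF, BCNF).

Candidate keys: {A}, {B, D}. Prime attributes: {A, B, D}.
Every FD has a superkey on the left, so the relation is in BCNF.

BCNF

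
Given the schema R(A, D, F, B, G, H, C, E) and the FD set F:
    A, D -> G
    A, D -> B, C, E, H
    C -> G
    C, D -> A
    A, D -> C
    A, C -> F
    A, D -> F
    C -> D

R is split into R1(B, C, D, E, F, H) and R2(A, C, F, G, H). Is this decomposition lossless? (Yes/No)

R1 ∩ R2 = {C, F, H}; its closure under F is {A, B, C, D, E, F, G, H}.
Since R1 ⊆ {A, B, C, D, E, F, G, H}, the intersection is a superkey of R1; the decomposition is lossless.

Yes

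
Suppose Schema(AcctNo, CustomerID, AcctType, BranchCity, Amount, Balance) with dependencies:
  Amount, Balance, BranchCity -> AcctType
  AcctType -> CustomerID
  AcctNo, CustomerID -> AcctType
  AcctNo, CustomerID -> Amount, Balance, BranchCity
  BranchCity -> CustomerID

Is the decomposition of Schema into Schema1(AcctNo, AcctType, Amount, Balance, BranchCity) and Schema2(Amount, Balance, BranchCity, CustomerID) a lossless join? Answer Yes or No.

The shared attributes are {Amount, Balance, BranchCity} and {Amount, Balance, BranchCity}⁺ = {AcctType, Amount, Balance, BranchCity, CustomerID}.
Since Schema2 ⊆ {AcctType, Amount, Balance, BranchCity, CustomerID}, the intersection is a superkey of Schema2; the decomposition is lossless.

Yes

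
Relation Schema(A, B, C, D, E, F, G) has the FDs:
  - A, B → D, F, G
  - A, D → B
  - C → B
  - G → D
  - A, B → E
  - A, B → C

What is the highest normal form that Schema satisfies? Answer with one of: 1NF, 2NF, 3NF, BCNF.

3NF

Candidate keys: {A, B}, {A, C}, {A, D}, {A, G}. Prime attributes: {A, B, C, D, G}.
C → B breaks BCNF: {C}⁺ = {B, C}, so {C} is not a superkey.
But every attribute on its right side ({B}) is prime, and the same holds for every other non-superkey FD, so 3NF still holds.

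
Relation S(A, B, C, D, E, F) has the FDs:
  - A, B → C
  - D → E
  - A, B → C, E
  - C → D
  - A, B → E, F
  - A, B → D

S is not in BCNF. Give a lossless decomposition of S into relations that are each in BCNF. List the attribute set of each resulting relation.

{A, B, C, F}; {C, D}; {D, E}

Candidate key of the original relation: {A, B}.
Within {A, B, C, D, E, F}: {D}⁺ ∩ {A, B, C, D, E, F} = {D, E}, not the whole set, so D → E violates BCNF; decompose into {D, E} and {A, B, C, D, F}.
{D, E} is in BCNF.
Within {A, B, C, D, F}: {C}⁺ ∩ {A, B, C, D, F} = {C, D}, not the whole set, so C → D violates BCNF; decompose into {C, D} and {A, B, C, F}.
{C, D} is in BCNF.
{A, B, C, F} is in BCNF.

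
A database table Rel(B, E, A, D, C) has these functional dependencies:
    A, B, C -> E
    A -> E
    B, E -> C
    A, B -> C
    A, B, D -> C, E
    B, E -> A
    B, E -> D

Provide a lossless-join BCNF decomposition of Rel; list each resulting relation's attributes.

{A, B, C, D}; {A, E}

Candidate keys of the original relation: {A, B}, {B, E}.
Within {A, B, C, D, E}: {A}⁺ ∩ {A, B, C, D, E} = {A, E}, not the whole set, so A -> E violates BCNF; decompose into {A, E} and {A, B, C, D}.
{A, E} has no BCNF violation.
{A, B, C, D} has no BCNF violation.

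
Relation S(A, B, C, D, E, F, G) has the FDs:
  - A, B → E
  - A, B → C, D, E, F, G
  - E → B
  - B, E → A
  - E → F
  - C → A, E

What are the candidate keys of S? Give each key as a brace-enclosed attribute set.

{A, B}, {C}, {E}

{C}⁺ = {A, B, C, D, E, F, G}, which is every attribute, so {C} is a candidate key.
{E}⁺ = {A, B, C, D, E, F, G}, which is every attribute, so {E} is a candidate key.
{A, B}⁺ = {A, B, C, D, E, F, G}, which is every attribute, so {A, B} is a candidate key.
No proper subset of any of these is a key, and no other minimal superkey exists.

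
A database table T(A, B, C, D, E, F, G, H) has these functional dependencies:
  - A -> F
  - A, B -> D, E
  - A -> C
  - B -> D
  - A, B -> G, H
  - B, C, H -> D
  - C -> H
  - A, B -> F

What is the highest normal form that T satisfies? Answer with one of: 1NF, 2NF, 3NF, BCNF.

1NF

Candidate key: {A, B}. Prime attributes: {A, B}.
A -> F breaks BCNF: {A}⁺ = {A, C, F, H}, so {A} is not a superkey.
Because {F} is non-prime and the left side of A -> F is not a superkey, the relation is not in 3NF.
The proper key subset {A} of {A, B} determines non-prime {C, F, H}, so the relation is not even in 2NF.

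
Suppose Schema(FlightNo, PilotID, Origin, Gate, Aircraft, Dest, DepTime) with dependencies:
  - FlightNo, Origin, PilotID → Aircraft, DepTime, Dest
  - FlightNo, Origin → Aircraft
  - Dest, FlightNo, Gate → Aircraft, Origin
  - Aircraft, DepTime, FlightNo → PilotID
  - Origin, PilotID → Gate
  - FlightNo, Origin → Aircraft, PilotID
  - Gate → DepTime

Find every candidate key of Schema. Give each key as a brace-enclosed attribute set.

{FlightNo} never appears on the right of any FD, so every key must include it.
{FlightNo, Origin} is a candidate key since {FlightNo, Origin}⁺ = {Aircraft, DepTime, Dest, FlightNo, Gate, Origin, PilotID} covers every attribute.
{Dest, FlightNo, Gate} is a candidate key since {Dest, FlightNo, Gate}⁺ = {Aircraft, DepTime, Dest, FlightNo, Gate, Origin, PilotID} covers every attribute.
Any other superkey properly contains one of these, so there are no further candidate keys.

{Dest, FlightNo, Gate}, {FlightNo, Origin}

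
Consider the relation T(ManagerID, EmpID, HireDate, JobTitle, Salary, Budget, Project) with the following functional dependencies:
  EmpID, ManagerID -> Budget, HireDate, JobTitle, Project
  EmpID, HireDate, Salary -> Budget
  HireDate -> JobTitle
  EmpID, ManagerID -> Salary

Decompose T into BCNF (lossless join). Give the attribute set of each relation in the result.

{Budget, EmpID, HireDate, Salary}; {EmpID, HireDate, ManagerID, Project, Salary}; {HireDate, JobTitle}

Candidate key of the original relation: {EmpID, ManagerID}.
Within {Budget, EmpID, HireDate, JobTitle, ManagerID, Project, Salary}: {EmpID, HireDate, Salary}⁺ ∩ {Budget, EmpID, HireDate, JobTitle, ManagerID, Project, Salary} = {Budget, EmpID, HireDate, JobTitle, Salary}, not the whole set, so EmpID, HireDate, Salary -> Budget, JobTitle violates BCNF; decompose into {Budget, EmpID, HireDate, JobTitle, Salary} and {EmpID, HireDate, ManagerID, Project, Salary}.
Within {Budget, EmpID, HireDate, JobTitle, Salary}: {HireDate}⁺ ∩ {Budget, EmpID, HireDate, JobTitle, Salary} = {HireDate, JobTitle}, not the whole set, so HireDate -> JobTitle violates BCNF; decompose into {HireDate, JobTitle} and {Budget, EmpID, HireDate, Salary}.
{HireDate, JobTitle}: every determinant is a superkey — BCNF.
{Budget, EmpID, HireDate, Salary}: every determinant is a superkey — BCNF.
{EmpID, HireDate, ManagerID, Project, Salary}: every determinant is a superkey — BCNF.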